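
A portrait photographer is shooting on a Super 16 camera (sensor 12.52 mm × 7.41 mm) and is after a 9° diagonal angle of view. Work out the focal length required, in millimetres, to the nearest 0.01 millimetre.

Sensor diagonal = √(12.52² + 7.41²) = √211.6585 ≈ 14.5485 mm.
From α = 2·arctan(d/2f) we get f = d / (2·tan(α/2)).
With d = 14.5485 mm and α/2 = 4.5°, tan(α/2) ≈ 0.07870, so f ≈ 14.5485 / 0.15740 ≈ 92.4280 mm.

92.43 mm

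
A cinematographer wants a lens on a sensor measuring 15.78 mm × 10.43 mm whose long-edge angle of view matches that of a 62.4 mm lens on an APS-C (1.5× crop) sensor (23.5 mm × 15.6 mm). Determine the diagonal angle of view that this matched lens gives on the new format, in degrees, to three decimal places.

Equal long-edge AOV ⇒ f₂ = f₁ · 15.78/23.5 = 62.4 × 0.67149 ≈ 41.9009 mm.
Sensor diagonal = √(15.78² + 10.43²) = √357.7933 ≈ 18.9154 mm.
Diagonal AOV on the new format = 2·arctan(18.9154 / (2 × 41.9009)) = 2·arctan(0.22572) ≈ 25.4389°.

25.439°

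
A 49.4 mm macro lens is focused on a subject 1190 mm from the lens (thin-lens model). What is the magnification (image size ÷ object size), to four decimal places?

0.0433×

Thin lens: 1/f = 1/dₒ + 1/dᵢ → 1/dᵢ = 1/49.4 − 1/1190 = 0.0194026 mm⁻¹, so dᵢ ≈ 51.5395 mm.
Magnification m = dᵢ/dₒ = 51.5395/1190 ≈ 0.04331.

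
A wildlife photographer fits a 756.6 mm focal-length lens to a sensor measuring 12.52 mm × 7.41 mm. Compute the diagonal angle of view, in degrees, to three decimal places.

1.102°

Sensor diagonal = √(12.52² + 7.41²) = √211.6585 ≈ 14.5485 mm.
Angle of view α = 2·arctan(d/2f) with d = 14.5485 mm and f = 756.6 mm.
d/2f = 0.00961; arctan(0.00961) ≈ 0.5508°, so α ≈ 1.1017°.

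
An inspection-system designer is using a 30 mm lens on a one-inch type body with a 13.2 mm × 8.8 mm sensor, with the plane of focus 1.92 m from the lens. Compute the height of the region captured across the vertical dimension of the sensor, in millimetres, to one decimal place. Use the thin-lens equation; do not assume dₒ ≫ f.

dₒ: 1.92 m = 1920 mm.
Similar triangles through the lens centre give W/dₒ = h/dᵢ; with 1/f = 1/dₒ + 1/dᵢ this gives W = h·(dₒ − f)/f.
W = 8.8 mm × (1920 − 30) / 30 = 8.8 × 63.0000 ≈ 554.400 mm.

554.4 mm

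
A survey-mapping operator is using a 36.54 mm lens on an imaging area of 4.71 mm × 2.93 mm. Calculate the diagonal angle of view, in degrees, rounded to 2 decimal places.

Sensor diagonal = √(4.71² + 2.93²) = √30.7690 ≈ 5.5470 mm.
Angle of view α = 2·arctan(d/2f) with d = 5.5470 mm and f = 36.54 mm.
d/2f = 0.07590; arctan(0.07590) ≈ 4.3406°, so α ≈ 8.6812°.

8.68°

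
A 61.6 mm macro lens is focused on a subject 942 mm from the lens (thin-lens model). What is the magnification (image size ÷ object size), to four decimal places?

0.0700×

Thin lens: 1/f = 1/dₒ + 1/dᵢ → 1/dᵢ = 1/61.6 − 1/942 = 0.0151722 mm⁻¹, so dᵢ ≈ 65.9100 mm.
Magnification m = dᵢ/dₒ = 65.9100/942 ≈ 0.06997.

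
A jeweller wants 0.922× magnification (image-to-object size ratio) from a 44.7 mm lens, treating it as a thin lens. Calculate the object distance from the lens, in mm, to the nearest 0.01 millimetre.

With m = dᵢ/dₒ and 1/f = 1/dₒ + 1/dᵢ, substituting dᵢ = m·dₒ gives 1/f = (1 + 1/m)/dₒ, hence dₒ = f·(1 + 1/m).
dₒ = 44.7 × (1 + 1/0.922) = 44.7 × 2.08460 ≈ 93.182 mm.

93.18 mm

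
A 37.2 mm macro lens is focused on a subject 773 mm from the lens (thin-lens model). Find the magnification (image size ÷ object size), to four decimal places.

Thin lens: 1/f = 1/dₒ + 1/dᵢ → 1/dᵢ = 1/37.2 − 1/773 = 0.0255881 mm⁻¹, so dᵢ ≈ 39.0807 mm.
Magnification m = dᵢ/dₒ = 39.0807/773 ≈ 0.05056.

0.0506×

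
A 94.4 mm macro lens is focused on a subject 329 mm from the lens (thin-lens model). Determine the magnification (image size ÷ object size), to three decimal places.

Thin lens: 1/f = 1/dₒ + 1/dᵢ → 1/dᵢ = 1/94.4 − 1/329 = 0.0075537 mm⁻¹, so dᵢ ≈ 132.3853 mm.
Magnification m = dᵢ/dₒ = 132.3853/329 ≈ 0.40239.

0.402×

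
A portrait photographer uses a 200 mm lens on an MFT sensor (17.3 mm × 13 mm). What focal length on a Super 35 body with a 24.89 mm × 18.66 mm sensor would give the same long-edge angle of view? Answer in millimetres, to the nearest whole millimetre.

288 mm

Equal angle of view means equal width/f ratio, so f₂ = f₁ · (width₂/width₁) = 200 × 24.89/17.3.
f₂ = 200 × 1.43873 ≈ 287.746 mm.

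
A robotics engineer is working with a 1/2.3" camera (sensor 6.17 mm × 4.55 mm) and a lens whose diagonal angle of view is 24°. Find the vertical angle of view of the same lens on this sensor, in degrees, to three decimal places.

Sensor diagonal = √(6.17² + 4.55²) = √58.7714 ≈ 7.6663 mm.
From the diagonal AOV: f = 7.6663 / (2·tan(12°)) = 7.6663 / 0.42511 ≈ 18.0334 mm.
Vertical AOV = 2·arctan(4.55 / (2 × 18.0334)) = 2·arctan(0.12615) ≈ 14.3803°.

14.380°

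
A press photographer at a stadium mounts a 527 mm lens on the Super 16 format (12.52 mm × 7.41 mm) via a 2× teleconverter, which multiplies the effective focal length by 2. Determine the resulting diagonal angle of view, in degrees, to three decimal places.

0.791°

Effective focal length f = 527 × 2 = 1054 mm.
Sensor diagonal = √(12.52² + 7.41²) = √211.6585 ≈ 14.5485 mm.
α = 2·arctan(14.548 / (2 × 1054)) = 2·arctan(0.00690) ≈ 0.7908°.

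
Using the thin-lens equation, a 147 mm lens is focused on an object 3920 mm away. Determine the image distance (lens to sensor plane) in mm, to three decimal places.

1/dᵢ = 1/f − 1/dₒ = 1/147 − 1/3920 = 0.0065476 mm⁻¹.
dᵢ = 1/0.0065476 ≈ 152.7273 mm.

152.727 mm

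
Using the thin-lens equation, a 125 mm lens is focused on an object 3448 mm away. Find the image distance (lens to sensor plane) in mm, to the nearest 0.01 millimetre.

129.70 mm

1/dᵢ = 1/f − 1/dₒ = 1/125 − 1/3448 = 0.0077100 mm⁻¹.
dᵢ = 1/0.0077100 ≈ 129.7021 mm.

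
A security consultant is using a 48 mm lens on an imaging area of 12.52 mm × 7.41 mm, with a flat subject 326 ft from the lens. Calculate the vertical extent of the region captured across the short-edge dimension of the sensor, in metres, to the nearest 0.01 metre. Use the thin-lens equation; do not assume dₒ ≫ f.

15.33 m

dₒ: 326 ft × 304.8 mm/ft = 99364.80 mm.
Similar triangles through the lens centre give W/dₒ = h/dᵢ; with 1/f = 1/dₒ + 1/dᵢ this gives W = h·(dₒ − f)/f.
W = 7.41 mm × (99364.8 − 48) / 48 = 7.41 × 2069.0999 ≈ 15332.031 mm = 15.332 m.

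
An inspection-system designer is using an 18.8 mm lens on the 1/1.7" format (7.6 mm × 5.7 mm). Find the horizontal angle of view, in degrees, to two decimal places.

Angle of view α = 2·arctan(w/2f) with w = 7.6 mm and f = 18.8 mm.
w/2f = 0.20213; arctan(0.20213) ≈ 11.4271°, so α ≈ 22.8542°.

22.85°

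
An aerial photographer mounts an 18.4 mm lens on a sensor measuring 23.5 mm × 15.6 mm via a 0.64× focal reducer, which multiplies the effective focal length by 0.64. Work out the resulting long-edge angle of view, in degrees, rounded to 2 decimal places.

Effective focal length f = 18.4 × 0.64 = 11.776 mm.
α = 2·arctan(23.5 / (2 × 11.776)) = 2·arctan(0.99779) ≈ 89.8734°.

89.87°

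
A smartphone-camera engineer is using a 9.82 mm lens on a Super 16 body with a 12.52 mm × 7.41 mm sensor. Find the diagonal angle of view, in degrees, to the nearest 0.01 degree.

Sensor diagonal = √(12.52² + 7.41²) = √211.6585 ≈ 14.5485 mm.
Angle of view α = 2·arctan(d/2f) with d = 14.5485 mm and f = 9.82 mm.
d/2f = 0.74076; arctan(0.74076) ≈ 36.5295°, so α ≈ 73.0590°.

73.06°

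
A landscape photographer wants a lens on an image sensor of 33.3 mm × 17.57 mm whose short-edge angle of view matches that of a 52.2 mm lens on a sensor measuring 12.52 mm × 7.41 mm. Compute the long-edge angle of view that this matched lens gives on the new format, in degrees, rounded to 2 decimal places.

15.32°

Equal short-edge AOV ⇒ f₂ = f₁ · 17.57/7.41 = 52.2 × 2.37112 ≈ 123.7725 mm.
Long-edge AOV on the new format = 2·arctan(33.3 / (2 × 123.7725)) = 2·arctan(0.13452) ≈ 15.3230°.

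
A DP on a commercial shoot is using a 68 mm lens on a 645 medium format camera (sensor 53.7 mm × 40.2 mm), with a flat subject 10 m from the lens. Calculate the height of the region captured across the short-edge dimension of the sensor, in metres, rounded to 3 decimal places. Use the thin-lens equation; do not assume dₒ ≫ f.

5.872 m

dₒ: 10 m = 10000 mm.
Similar triangles through the lens centre give W/dₒ = h/dᵢ; with 1/f = 1/dₒ + 1/dᵢ this gives W = h·(dₒ − f)/f.
W = 40.2 mm × (10000 − 68) / 68 = 40.2 × 146.0588 ≈ 5871.565 mm = 5.87156 m.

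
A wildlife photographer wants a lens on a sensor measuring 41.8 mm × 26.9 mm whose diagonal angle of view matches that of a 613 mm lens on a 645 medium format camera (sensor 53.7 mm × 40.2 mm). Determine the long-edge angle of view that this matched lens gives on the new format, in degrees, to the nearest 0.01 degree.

5.27°

Sensor diagonal = √(53.7² + 40.2²) = √4499.7300 ≈ 67.0800 mm.
Sensor diagonal = √(41.8² + 26.9²) = √2470.8500 ≈ 49.7076 mm.
Equal diagonal AOV ⇒ f₂ = f₁ · 49.7076/67.0800 = 613 × 0.74102 ≈ 454.2453 mm.
Long-edge AOV on the new format = 2·arctan(41.8 / (2 × 454.2453)) = 2·arctan(0.04601) ≈ 5.2687°.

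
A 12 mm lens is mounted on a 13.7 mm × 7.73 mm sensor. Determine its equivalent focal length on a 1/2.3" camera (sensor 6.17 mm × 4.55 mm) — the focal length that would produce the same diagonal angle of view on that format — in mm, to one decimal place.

Sensor diagonal = √(13.7² + 7.73²) = √247.4429 ≈ 15.7303 mm.
Sensor diagonal = √(6.17² + 4.55²) = √58.7714 ≈ 7.6663 mm.
Equal angle of view means equal diagonal/f ratio, so f₂ = f₁ · (diagonal₂/diagonal₁) = 12 × 7.6663/15.7303.
f₂ = 12 × 0.48736 ≈ 5.848 mm.

5.8 mm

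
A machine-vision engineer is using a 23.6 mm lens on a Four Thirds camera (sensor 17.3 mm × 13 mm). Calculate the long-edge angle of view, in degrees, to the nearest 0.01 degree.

40.26°

Angle of view α = 2·arctan(w/2f) with w = 17.3 mm and f = 23.6 mm.
w/2f = 0.36653; arctan(0.36653) ≈ 20.1292°, so α ≈ 40.2583°.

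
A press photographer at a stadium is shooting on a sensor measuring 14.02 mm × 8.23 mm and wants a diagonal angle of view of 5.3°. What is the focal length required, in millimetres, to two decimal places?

Sensor diagonal = √(14.02² + 8.23²) = √264.2933 ≈ 16.2571 mm.
From α = 2·arctan(d/2f) we get f = d / (2·tan(α/2)).
With d = 16.2571 mm and α/2 = 2.65°, tan(α/2) ≈ 0.04628, so f ≈ 16.2571 / 0.09257 ≈ 175.6224 mm.

175.62 mm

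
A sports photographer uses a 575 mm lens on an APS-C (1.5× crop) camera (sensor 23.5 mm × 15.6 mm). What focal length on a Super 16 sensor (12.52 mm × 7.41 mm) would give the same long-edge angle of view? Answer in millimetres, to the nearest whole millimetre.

306 mm

Equal angle of view means equal width/f ratio, so f₂ = f₁ · (width₂/width₁) = 575 × 12.52/23.5.
f₂ = 575 × 0.53277 ≈ 306.340 mm.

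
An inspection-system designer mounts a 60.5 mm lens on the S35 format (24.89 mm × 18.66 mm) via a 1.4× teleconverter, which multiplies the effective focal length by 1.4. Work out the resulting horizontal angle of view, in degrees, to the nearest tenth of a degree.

Effective focal length f = 60.5 × 1.4 = 84.7 mm.
α = 2·arctan(24.89 / (2 × 84.7)) = 2·arctan(0.14693) ≈ 16.7174°.

16.7°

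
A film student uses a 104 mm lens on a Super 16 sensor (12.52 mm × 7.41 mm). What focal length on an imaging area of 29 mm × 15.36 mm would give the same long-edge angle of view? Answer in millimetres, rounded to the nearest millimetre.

241 mm

Equal angle of view means equal width/f ratio, so f₂ = f₁ · (width₂/width₁) = 104 × 29/12.52.
f₂ = 104 × 2.31629 ≈ 240.895 mm.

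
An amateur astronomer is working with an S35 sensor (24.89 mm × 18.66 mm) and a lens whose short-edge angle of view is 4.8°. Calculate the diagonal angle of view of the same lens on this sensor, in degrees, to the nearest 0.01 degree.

7.99°

From the short-edge AOV: f = 18.66 / (2·tan(2.4°)) = 18.66 / 0.08382 ≈ 222.6071 mm.
Sensor diagonal = √(24.89² + 18.66²) = √967.7077 ≈ 31.1080 mm.
Diagonal AOV = 2·arctan(31.1080 / (2 × 222.6071)) = 2·arctan(0.06987) ≈ 7.9937°.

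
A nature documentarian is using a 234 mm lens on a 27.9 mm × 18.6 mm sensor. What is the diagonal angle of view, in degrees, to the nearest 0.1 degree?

8.2°

Sensor diagonal = √(27.9² + 18.6²) = √1124.3700 ≈ 33.5316 mm.
Angle of view α = 2·arctan(d/2f) with d = 33.5316 mm and f = 234 mm.
d/2f = 0.07165; arctan(0.07165) ≈ 4.0982°, so α ≈ 8.1963°.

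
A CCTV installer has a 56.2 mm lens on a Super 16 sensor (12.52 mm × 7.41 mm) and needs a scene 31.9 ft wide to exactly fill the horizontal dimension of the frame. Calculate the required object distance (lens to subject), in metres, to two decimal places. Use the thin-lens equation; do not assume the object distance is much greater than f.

43.70 m

W: 31.9 ft × 304.8 mm/ft = 9723.12 mm.
Magnification m = w/W = dᵢ/dₒ; combined with 1/f = 1/dₒ + 1/dᵢ this gives dₒ = f·(1 + W/w).
dₒ = 56.2 mm × (1 + 9723.12/12.52) = 56.2 × 777.6070 ≈ 43701.514 mm = 43.7015 m.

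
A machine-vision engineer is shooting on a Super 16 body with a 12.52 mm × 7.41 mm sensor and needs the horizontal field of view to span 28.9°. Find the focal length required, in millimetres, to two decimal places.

From α = 2·arctan(w/2f) we get f = w / (2·tan(α/2)).
With w = 12.52 mm and α/2 = 14.45°, tan(α/2) ≈ 0.25769, so f ≈ 12.52 / 0.51537 ≈ 24.2931 mm.

24.29 mm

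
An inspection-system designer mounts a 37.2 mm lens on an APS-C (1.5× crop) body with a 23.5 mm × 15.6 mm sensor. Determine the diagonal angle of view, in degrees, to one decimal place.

Sensor diagonal = √(23.5² + 15.6²) = √795.6100 ≈ 28.2066 mm.
Angle of view α = 2·arctan(d/2f) with d = 28.2066 mm and f = 37.2 mm.
d/2f = 0.37912; arctan(0.37912) ≈ 20.7627°, so α ≈ 41.5255°.

41.5°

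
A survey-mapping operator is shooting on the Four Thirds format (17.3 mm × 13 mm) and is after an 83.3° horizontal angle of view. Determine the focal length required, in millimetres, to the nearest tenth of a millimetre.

From α = 2·arctan(w/2f) we get f = w / (2·tan(α/2)).
With w = 17.3 mm and α/2 = 41.65°, tan(α/2) ≈ 0.88940, so f ≈ 17.3 / 1.77881 ≈ 9.7256 mm.

9.7 mm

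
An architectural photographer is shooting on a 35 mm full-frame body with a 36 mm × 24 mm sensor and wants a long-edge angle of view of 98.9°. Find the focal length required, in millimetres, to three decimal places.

15.401 mm

From α = 2·arctan(w/2f) we get f = w / (2·tan(α/2)).
With w = 36 mm and α/2 = 49.45°, tan(α/2) ≈ 1.16878, so f ≈ 36 / 2.33757 ≈ 15.4006 mm.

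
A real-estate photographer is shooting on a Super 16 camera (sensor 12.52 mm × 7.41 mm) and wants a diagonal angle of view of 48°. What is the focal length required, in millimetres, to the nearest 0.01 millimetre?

16.34 mm

Sensor diagonal = √(12.52² + 7.41²) = √211.6585 ≈ 14.5485 mm.
From α = 2·arctan(d/2f) we get f = d / (2·tan(α/2)).
With d = 14.5485 mm and α/2 = 24°, tan(α/2) ≈ 0.44523, so f ≈ 14.5485 / 0.89046 ≈ 16.3382 mm.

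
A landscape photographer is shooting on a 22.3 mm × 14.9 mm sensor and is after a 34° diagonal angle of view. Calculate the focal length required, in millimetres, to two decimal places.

43.86 mm

Sensor diagonal = √(22.3² + 14.9²) = √719.3000 ≈ 26.8198 mm.
From α = 2·arctan(d/2f) we get f = d / (2·tan(α/2)).
With d = 26.8198 mm and α/2 = 17°, tan(α/2) ≈ 0.30573, so f ≈ 26.8198 / 0.61146 ≈ 43.8618 mm.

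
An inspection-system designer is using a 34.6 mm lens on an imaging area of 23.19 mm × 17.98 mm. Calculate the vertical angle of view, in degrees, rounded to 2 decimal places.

29.13°

Angle of view α = 2·arctan(h/2f) with h = 17.98 mm and f = 34.6 mm.
h/2f = 0.25983; arctan(0.25983) ≈ 14.5649°, so α ≈ 29.1298°.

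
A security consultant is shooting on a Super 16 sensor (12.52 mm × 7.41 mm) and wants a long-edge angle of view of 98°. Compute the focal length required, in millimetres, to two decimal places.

From α = 2·arctan(w/2f) we get f = w / (2·tan(α/2)).
With w = 12.52 mm and α/2 = 49°, tan(α/2) ≈ 1.15037, so f ≈ 12.52 / 2.30074 ≈ 5.4417 mm.

5.44 mm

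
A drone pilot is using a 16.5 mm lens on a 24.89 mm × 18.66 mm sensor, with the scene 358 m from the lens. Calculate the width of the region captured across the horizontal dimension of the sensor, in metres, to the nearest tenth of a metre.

dₒ: 358 m = 358000 mm.
Similar triangles through the lens centre give W/dₒ = w/dᵢ; with 1/f = 1/dₒ + 1/dᵢ this gives W = w·(dₒ − f)/f.
W = 24.89 mm × (358000 − 16.5) / 16.5 = 24.89 × 21695.9697 ≈ 540012.686 mm = 540.013 m.

540.0 m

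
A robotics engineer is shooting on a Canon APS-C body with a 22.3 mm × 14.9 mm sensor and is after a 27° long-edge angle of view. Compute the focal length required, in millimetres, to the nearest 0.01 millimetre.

From α = 2·arctan(w/2f) we get f = w / (2·tan(α/2)).
With w = 22.3 mm and α/2 = 13.5°, tan(α/2) ≈ 0.24008, so f ≈ 22.3 / 0.48016 ≈ 46.4431 mm.

46.44 mm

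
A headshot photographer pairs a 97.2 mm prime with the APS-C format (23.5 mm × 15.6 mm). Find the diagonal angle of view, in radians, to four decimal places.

0.2882 rad

Sensor diagonal = √(23.5² + 15.6²) = √795.6100 ≈ 28.2066 mm.
Angle of view α = 2·arctan(d/2f) with d = 28.2066 mm and f = 97.2 mm.
d/2f = 0.14510; arctan(0.14510) ≈ 0.1441 rad, so α ≈ 0.2882 rad.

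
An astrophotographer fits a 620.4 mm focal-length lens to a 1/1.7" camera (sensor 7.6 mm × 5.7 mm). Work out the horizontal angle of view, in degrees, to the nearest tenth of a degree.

Angle of view α = 2·arctan(w/2f) with w = 7.6 mm and f = 620.4 mm.
w/2f = 0.00613; arctan(0.00613) ≈ 0.3509°, so α ≈ 0.7019°.

0.7°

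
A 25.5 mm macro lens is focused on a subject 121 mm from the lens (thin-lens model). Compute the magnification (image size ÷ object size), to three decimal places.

Thin lens: 1/f = 1/dₒ + 1/dᵢ → 1/dᵢ = 1/25.5 − 1/121 = 0.0309512 mm⁻¹, so dᵢ ≈ 32.3089 mm.
Magnification m = dᵢ/dₒ = 32.3089/121 ≈ 0.26702.

0.267×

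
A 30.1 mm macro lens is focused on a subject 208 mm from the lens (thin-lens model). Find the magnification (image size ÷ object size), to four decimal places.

0.1692×

Thin lens: 1/f = 1/dₒ + 1/dᵢ → 1/dᵢ = 1/30.1 − 1/208 = 0.0284149 mm⁻¹, so dᵢ ≈ 35.1928 mm.
Magnification m = dᵢ/dₒ = 35.1928/208 ≈ 0.16920.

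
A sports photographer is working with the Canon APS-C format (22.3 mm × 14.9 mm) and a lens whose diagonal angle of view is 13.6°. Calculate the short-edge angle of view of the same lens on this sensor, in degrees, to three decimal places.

Sensor diagonal = √(22.3² + 14.9²) = √719.3000 ≈ 26.8198 mm.
From the diagonal AOV: f = 26.8198 / (2·tan(6.8°)) = 26.8198 / 0.23849 ≈ 112.4587 mm.
Short-edge AOV = 2·arctan(14.9 / (2 × 112.4587)) = 2·arctan(0.06625) ≈ 7.5802°.

7.580°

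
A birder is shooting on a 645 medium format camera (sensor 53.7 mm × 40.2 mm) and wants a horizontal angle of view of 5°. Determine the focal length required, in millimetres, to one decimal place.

From α = 2·arctan(w/2f) we get f = w / (2·tan(α/2)).
With w = 53.7 mm and α/2 = 2.5°, tan(α/2) ≈ 0.04366, so f ≈ 53.7 / 0.08732 ≈ 614.9661 mm.

615.0 mm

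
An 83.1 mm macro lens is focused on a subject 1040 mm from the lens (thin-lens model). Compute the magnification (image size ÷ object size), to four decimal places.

Thin lens: 1/f = 1/dₒ + 1/dᵢ → 1/dᵢ = 1/83.1 − 1/1040 = 0.0110722 mm⁻¹, so dᵢ ≈ 90.3166 mm.
Magnification m = dᵢ/dₒ = 90.3166/1040 ≈ 0.08684.

0.0868×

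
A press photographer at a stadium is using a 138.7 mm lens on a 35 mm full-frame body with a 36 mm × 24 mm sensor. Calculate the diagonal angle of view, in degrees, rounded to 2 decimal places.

17.73°

Sensor diagonal = √(36² + 24²) = √1872.0000 ≈ 43.2666 mm.
Angle of view α = 2·arctan(d/2f) with d = 43.2666 mm and f = 138.7 mm.
d/2f = 0.15597; arctan(0.15597) ≈ 8.8651°, so α ≈ 17.7302°.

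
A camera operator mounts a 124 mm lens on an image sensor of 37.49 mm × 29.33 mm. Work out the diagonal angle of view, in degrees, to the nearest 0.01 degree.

Sensor diagonal = √(37.49² + 29.33²) = √2265.7490 ≈ 47.5999 mm.
Angle of view α = 2·arctan(d/2f) with d = 47.5999 mm and f = 124 mm.
d/2f = 0.19194; arctan(0.19194) ≈ 10.8649°, so α ≈ 21.7299°.

21.73°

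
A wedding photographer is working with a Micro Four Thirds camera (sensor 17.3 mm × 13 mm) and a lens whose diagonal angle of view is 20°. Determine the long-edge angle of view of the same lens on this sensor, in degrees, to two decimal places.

Sensor diagonal = √(17.3² + 13²) = √468.2900 ≈ 21.6400 mm.
From the diagonal AOV: f = 21.6400 / (2·tan(10°)) = 21.6400 / 0.35265 ≈ 61.3633 mm.
Long-edge AOV = 2·arctan(17.3 / (2 × 61.3633)) = 2·arctan(0.14096) ≈ 16.0475°.

16.05°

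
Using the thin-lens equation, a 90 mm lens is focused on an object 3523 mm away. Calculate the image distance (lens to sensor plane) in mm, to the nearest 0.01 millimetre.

1/dᵢ = 1/f − 1/dₒ = 1/90 − 1/3523 = 0.0108273 mm⁻¹.
dᵢ = 1/0.0108273 ≈ 92.3595 mm.

92.36 mm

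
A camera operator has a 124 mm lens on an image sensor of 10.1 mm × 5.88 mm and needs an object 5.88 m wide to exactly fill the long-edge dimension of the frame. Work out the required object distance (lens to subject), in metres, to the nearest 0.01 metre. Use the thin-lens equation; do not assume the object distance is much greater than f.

W: 5.88 m = 5880 mm.
Magnification m = w/W = dᵢ/dₒ; combined with 1/f = 1/dₒ + 1/dᵢ this gives dₒ = f·(1 + W/w).
dₒ = 124 mm × (1 + 5880/10.1) = 124 × 583.1782 ≈ 72314.099 mm = 72.3141 m.

72.31 m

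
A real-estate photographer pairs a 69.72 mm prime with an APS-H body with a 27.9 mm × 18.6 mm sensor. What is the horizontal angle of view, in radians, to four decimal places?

0.3950 rad

Angle of view α = 2·arctan(w/2f) with w = 27.9 mm and f = 69.72 mm.
w/2f = 0.20009; arctan(0.20009) ≈ 0.1975 rad, so α ≈ 0.3950 rad.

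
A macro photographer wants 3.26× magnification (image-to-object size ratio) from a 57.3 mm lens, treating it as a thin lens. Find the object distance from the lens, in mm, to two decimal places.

74.88 mm

With m = dᵢ/dₒ and 1/f = 1/dₒ + 1/dᵢ, substituting dᵢ = m·dₒ gives 1/f = (1 + 1/m)/dₒ, hence dₒ = f·(1 + 1/m).
dₒ = 57.3 × (1 + 1/3.26) = 57.3 × 1.30675 ≈ 74.877 mm.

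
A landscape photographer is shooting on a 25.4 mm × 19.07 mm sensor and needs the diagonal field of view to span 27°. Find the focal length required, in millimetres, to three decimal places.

Sensor diagonal = √(25.4² + 19.07²) = √1008.8249 ≈ 31.7620 mm.
From α = 2·arctan(d/2f) we get f = d / (2·tan(α/2)).
With d = 31.7620 mm and α/2 = 13.5°, tan(α/2) ≈ 0.24008, so f ≈ 31.7620 / 0.48016 ≈ 66.1491 mm.

66.149 mm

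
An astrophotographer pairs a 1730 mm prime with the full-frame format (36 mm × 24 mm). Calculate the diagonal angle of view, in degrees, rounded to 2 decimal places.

1.43°

Sensor diagonal = √(36² + 24²) = √1872.0000 ≈ 43.2666 mm.
Angle of view α = 2·arctan(d/2f) with d = 43.2666 mm and f = 1730 mm.
d/2f = 0.01250; arctan(0.01250) ≈ 0.7164°, so α ≈ 1.4329°.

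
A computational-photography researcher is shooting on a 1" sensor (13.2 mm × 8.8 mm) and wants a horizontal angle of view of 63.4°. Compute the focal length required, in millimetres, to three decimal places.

From α = 2·arctan(w/2f) we get f = w / (2·tan(α/2)).
With w = 13.2 mm and α/2 = 31.7°, tan(α/2) ≈ 0.61761, so f ≈ 13.2 / 1.23523 ≈ 10.6863 mm.

10.686 mm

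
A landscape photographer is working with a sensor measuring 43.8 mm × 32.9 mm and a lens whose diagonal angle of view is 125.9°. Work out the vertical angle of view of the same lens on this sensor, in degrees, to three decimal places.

99.257°

Sensor diagonal = √(43.8² + 32.9²) = √3000.8500 ≈ 54.7800 mm.
From the diagonal AOV: f = 54.7800 / (2·tan(62.95°)) = 54.7800 / 3.91677 ≈ 13.9860 mm.
Vertical AOV = 2·arctan(32.9 / (2 × 13.9860)) = 2·arctan(1.17617) ≈ 99.2567°.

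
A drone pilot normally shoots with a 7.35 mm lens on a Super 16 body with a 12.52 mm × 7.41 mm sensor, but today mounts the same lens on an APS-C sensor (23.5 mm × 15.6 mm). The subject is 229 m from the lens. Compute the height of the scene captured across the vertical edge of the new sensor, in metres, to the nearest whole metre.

486 m

The focal length stays 7.35 mm; the relevant sensor dimension is now h = 15.6 mm. Object distance dₒ = 229 m = 229000 mm.
Thin-lens field height W = h·(dₒ − f)/f = 15.6 × (229000 − 7.35)/7.35 ≈ 486025.216 mm = 486.025 m.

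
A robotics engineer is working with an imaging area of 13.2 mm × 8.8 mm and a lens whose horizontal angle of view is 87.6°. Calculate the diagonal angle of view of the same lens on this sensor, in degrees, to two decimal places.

From the horizontal AOV: f = 13.2 / (2·tan(43.8°)) = 13.2 / 1.91793 ≈ 6.8824 mm.
Sensor diagonal = √(13.2² + 8.8²) = √251.6800 ≈ 15.8644 mm.
Diagonal AOV = 2·arctan(15.8644 / (2 × 6.8824)) = 2·arctan(1.15253) ≈ 98.1067°.

98.11°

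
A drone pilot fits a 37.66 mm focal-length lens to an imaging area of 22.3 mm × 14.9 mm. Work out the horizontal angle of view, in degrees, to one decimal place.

33.0°

Angle of view α = 2·arctan(w/2f) with w = 22.3 mm and f = 37.66 mm.
w/2f = 0.29607; arctan(0.29607) ≈ 16.4924°, so α ≈ 32.9849°.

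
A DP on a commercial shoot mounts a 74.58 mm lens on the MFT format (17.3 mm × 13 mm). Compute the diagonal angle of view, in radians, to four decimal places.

0.2881 rad

Sensor diagonal = √(17.3² + 13²) = √468.2900 ≈ 21.6400 mm.
Angle of view α = 2·arctan(d/2f) with d = 21.6400 mm and f = 74.58 mm.
d/2f = 0.14508; arctan(0.14508) ≈ 0.1441 rad, so α ≈ 0.2881 rad.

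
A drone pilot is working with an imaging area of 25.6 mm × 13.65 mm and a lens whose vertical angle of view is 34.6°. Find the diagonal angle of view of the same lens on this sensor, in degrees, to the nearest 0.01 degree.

From the vertical AOV: f = 13.65 / (2·tan(17.3°)) = 13.65 / 0.62293 ≈ 21.9126 mm.
Sensor diagonal = √(25.6² + 13.65²) = √841.6825 ≈ 29.0118 mm.
Diagonal AOV = 2·arctan(29.0118 / (2 × 21.9126)) = 2·arctan(0.66199) ≈ 67.0083°.

67.01°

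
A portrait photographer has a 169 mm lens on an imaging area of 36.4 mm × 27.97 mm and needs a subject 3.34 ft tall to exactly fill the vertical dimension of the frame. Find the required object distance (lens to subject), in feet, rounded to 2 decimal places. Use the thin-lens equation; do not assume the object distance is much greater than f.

20.74 ft

W: 3.34 ft × 304.8 mm/ft = 1018.03 mm.
Magnification m = h/W = dᵢ/dₒ; combined with 1/f = 1/dₒ + 1/dᵢ this gives dₒ = f·(1 + W/h).
dₒ = 169 mm × (1 + 1018.03/27.97) = 169 × 37.3973 ≈ 6320.141 mm = 6320.141/304.8 ft = 20.7354 ft.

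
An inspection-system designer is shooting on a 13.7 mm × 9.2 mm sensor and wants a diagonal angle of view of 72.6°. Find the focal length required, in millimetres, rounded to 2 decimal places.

Sensor diagonal = √(13.7² + 9.2²) = √272.3300 ≈ 16.5024 mm.
From α = 2·arctan(d/2f) we get f = d / (2·tan(α/2)).
With d = 16.5024 mm and α/2 = 36.3°, tan(α/2) ≈ 0.73457, so f ≈ 16.5024 / 1.46915 ≈ 11.2327 mm.

11.23 mm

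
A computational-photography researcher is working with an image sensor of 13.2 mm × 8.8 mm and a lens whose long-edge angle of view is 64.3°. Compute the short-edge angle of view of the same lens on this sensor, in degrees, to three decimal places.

From the long-edge AOV: f = 13.2 / (2·tan(32.15°)) = 13.2 / 1.25703 ≈ 10.5009 mm.
Short-edge AOV = 2·arctan(8.8 / (2 × 10.5009)) = 2·arctan(0.41901) ≈ 45.4684°.

45.468°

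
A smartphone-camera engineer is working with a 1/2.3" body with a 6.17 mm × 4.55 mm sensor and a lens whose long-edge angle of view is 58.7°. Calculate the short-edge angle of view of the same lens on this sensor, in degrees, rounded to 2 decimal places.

45.05°

From the long-edge AOV: f = 6.17 / (2·tan(29.35°)) = 6.17 / 1.12464 ≈ 5.4862 mm.
Short-edge AOV = 2·arctan(4.55 / (2 × 5.4862)) = 2·arctan(0.41468) ≈ 45.0454°.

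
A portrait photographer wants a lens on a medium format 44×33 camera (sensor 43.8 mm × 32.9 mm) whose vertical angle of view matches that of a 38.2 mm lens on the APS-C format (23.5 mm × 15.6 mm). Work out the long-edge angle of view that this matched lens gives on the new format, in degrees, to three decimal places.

Equal vertical AOV ⇒ f₂ = f₁ · 32.9/15.6 = 38.2 × 2.10897 ≈ 80.5628 mm.
Long-edge AOV on the new format = 2·arctan(43.8 / (2 × 80.5628)) = 2·arctan(0.27184) ≈ 30.4153°.

30.415°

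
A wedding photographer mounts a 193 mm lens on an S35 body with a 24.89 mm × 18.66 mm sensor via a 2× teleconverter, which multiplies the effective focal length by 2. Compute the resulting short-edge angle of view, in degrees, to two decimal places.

2.77°

Effective focal length f = 193 × 2 = 386 mm.
α = 2·arctan(18.66 / (2 × 386)) = 2·arctan(0.02417) ≈ 2.7693°.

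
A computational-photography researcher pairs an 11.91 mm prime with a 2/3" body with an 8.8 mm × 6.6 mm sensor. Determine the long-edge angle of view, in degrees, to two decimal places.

40.55°

Angle of view α = 2·arctan(w/2f) with w = 8.8 mm and f = 11.91 mm.
w/2f = 0.36944; arctan(0.36944) ≈ 20.2761°, so α ≈ 40.5522°.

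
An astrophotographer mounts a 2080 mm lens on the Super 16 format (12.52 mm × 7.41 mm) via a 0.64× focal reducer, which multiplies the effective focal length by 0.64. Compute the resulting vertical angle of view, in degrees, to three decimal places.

0.319°

Effective focal length f = 2080 × 0.64 = 1331.2 mm.
α = 2·arctan(7.41 / (2 × 1331.2)) = 2·arctan(0.00278) ≈ 0.3189°.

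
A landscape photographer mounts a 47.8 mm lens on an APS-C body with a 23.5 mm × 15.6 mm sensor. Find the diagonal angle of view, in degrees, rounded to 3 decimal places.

32.877°

Sensor diagonal = √(23.5² + 15.6²) = √795.6100 ≈ 28.2066 mm.
Angle of view α = 2·arctan(d/2f) with d = 28.2066 mm and f = 47.8 mm.
d/2f = 0.29505; arctan(0.29505) ≈ 16.4386°, so α ≈ 32.8771°.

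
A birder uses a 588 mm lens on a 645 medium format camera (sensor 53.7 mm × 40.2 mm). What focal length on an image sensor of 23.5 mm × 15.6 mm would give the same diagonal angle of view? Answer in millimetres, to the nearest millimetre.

Sensor diagonal = √(53.7² + 40.2²) = √4499.7300 ≈ 67.0800 mm.
Sensor diagonal = √(23.5² + 15.6²) = √795.6100 ≈ 28.2066 mm.
Equal angle of view means equal diagonal/f ratio, so f₂ = f₁ · (diagonal₂/diagonal₁) = 588 × 28.2066/67.0800.
f₂ = 588 × 0.42049 ≈ 247.249 mm.

247 mm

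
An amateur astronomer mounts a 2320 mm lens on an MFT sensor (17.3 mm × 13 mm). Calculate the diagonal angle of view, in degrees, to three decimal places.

0.534°

Sensor diagonal = √(17.3² + 13²) = √468.2900 ≈ 21.6400 mm.
Angle of view α = 2·arctan(d/2f) with d = 21.6400 mm and f = 2320 mm.
d/2f = 0.00466; arctan(0.00466) ≈ 0.2672°, so α ≈ 0.5344°.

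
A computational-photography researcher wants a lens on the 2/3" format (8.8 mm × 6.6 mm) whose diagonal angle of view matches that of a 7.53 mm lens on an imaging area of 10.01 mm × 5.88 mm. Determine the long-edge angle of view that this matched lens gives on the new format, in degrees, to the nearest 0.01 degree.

Sensor diagonal = √(10.01² + 5.88²) = √134.7745 ≈ 11.6092 mm.
Sensor diagonal = √(8.8² + 6.6²) = √121.0000 ≈ 11.0000 mm.
Equal diagonal AOV ⇒ f₂ = f₁ · 11.0000/11.6092 = 7.53 × 0.94752 ≈ 7.1348 mm.
Long-edge AOV on the new format = 2·arctan(8.8 / (2 × 7.1348)) = 2·arctan(0.61669) ≈ 63.3237°.

63.32°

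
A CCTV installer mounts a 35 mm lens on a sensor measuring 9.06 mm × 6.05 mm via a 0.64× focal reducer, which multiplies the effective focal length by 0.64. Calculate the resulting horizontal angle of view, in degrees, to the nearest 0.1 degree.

22.9°

Effective focal length f = 35 × 0.64 = 22.4 mm.
α = 2·arctan(9.06 / (2 × 22.4)) = 2·arctan(0.20223) ≈ 22.8657°.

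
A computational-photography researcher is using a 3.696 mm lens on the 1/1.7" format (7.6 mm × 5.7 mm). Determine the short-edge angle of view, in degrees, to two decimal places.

Angle of view α = 2·arctan(h/2f) with h = 5.7 mm and f = 3.696 mm.
h/2f = 0.77110; arctan(0.77110) ≈ 37.6360°, so α ≈ 75.2719°.

75.27°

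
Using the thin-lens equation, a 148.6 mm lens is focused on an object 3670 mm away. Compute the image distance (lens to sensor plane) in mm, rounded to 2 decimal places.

1/dᵢ = 1/f − 1/dₒ = 1/148.6 − 1/3670 = 0.0064570 mm⁻¹.
dᵢ = 1/0.0064570 ≈ 154.8708 mm.

154.87 mm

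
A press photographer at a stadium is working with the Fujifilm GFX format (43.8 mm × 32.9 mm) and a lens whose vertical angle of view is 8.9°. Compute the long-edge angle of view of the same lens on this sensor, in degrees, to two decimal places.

11.83°

From the vertical AOV: f = 32.9 / (2·tan(4.45°)) = 32.9 / 0.15565 ≈ 211.3752 mm.
Long-edge AOV = 2·arctan(43.8 / (2 × 211.3752)) = 2·arctan(0.10361) ≈ 11.8303°.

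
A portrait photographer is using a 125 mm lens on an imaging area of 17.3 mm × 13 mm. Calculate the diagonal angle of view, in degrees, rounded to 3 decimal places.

Sensor diagonal = √(17.3² + 13²) = √468.2900 ≈ 21.6400 mm.
Angle of view α = 2·arctan(d/2f) with d = 21.6400 mm and f = 125 mm.
d/2f = 0.08656; arctan(0.08656) ≈ 4.9472°, so α ≈ 9.8944°.

9.894°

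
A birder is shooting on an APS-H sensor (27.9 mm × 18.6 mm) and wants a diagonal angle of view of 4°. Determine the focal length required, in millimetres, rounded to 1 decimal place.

480.1 mm

Sensor diagonal = √(27.9² + 18.6²) = √1124.3700 ≈ 33.5316 mm.
From α = 2·arctan(d/2f) we get f = d / (2·tan(α/2)).
With d = 33.5316 mm and α/2 = 2°, tan(α/2) ≈ 0.03492, so f ≈ 33.5316 / 0.06984 ≈ 480.1101 mm.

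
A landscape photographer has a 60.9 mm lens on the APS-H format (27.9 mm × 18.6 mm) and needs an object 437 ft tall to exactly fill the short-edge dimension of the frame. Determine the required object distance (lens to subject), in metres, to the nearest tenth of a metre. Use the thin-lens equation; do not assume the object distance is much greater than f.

436.2 m

W: 437 ft × 304.8 mm/ft = 133197.60 mm.
Magnification m = h/W = dᵢ/dₒ; combined with 1/f = 1/dₒ + 1/dᵢ this gives dₒ = f·(1 + W/h).
dₒ = 60.9 mm × (1 + 133198/18.6) = 60.9 × 7162.1611 ≈ 436175.609 mm = 436.176 m.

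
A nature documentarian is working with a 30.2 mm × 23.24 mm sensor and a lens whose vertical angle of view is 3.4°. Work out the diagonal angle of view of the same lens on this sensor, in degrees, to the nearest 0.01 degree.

5.57°

From the vertical AOV: f = 23.24 / (2·tan(1.7°)) = 23.24 / 0.05936 ≈ 391.5186 mm.
Sensor diagonal = √(30.2² + 23.24²) = √1452.1376 ≈ 38.1069 mm.
Diagonal AOV = 2·arctan(38.1069 / (2 × 391.5186)) = 2·arctan(0.04867) ≈ 5.5723°.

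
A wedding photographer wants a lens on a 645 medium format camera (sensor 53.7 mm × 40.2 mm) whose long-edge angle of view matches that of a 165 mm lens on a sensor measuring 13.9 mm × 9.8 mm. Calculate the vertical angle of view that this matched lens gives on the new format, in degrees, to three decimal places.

3.612°

Equal long-edge AOV ⇒ f₂ = f₁ · 53.7/13.9 = 165 × 3.86331 ≈ 637.4460 mm.
Vertical AOV on the new format = 2·arctan(40.2 / (2 × 637.4460)) = 2·arctan(0.03153) ≈ 3.6121°.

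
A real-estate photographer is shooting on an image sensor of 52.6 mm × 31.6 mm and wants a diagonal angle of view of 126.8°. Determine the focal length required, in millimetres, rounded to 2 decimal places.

Sensor diagonal = √(52.6² + 31.6²) = √3765.3200 ≈ 61.3622 mm.
From α = 2·arctan(d/2f) we get f = d / (2·tan(α/2)).
With d = 61.3622 mm and α/2 = 63.4°, tan(α/2) ≈ 1.99695, so f ≈ 61.3622 / 3.99391 ≈ 15.3640 mm.

15.36 mm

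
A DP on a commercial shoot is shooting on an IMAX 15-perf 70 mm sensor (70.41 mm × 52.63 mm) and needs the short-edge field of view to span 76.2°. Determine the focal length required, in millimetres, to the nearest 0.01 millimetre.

33.56 mm

From α = 2·arctan(h/2f) we get f = h / (2·tan(α/2)).
With h = 52.63 mm and α/2 = 38.1°, tan(α/2) ≈ 0.78410, so f ≈ 52.63 / 1.56820 ≈ 33.5608 mm.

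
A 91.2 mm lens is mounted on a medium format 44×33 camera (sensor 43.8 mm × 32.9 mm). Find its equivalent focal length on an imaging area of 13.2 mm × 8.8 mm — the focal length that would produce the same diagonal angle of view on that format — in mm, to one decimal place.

26.4 mm

Sensor diagonal = √(43.8² + 32.9²) = √3000.8500 ≈ 54.7800 mm.
Sensor diagonal = √(13.2² + 8.8²) = √251.6800 ≈ 15.8644 mm.
Equal angle of view means equal diagonal/f ratio, so f₂ = f₁ · (diagonal₂/diagonal₁) = 91.2 × 15.8644/54.7800.
f₂ = 91.2 × 0.28960 ≈ 26.412 mm.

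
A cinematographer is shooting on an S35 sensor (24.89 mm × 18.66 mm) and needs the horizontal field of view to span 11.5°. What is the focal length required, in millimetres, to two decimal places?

123.59 mm

From α = 2·arctan(w/2f) we get f = w / (2·tan(α/2)).
With w = 24.89 mm and α/2 = 5.75°, tan(α/2) ≈ 0.10069, so f ≈ 24.89 / 0.20139 ≈ 123.5914 mm.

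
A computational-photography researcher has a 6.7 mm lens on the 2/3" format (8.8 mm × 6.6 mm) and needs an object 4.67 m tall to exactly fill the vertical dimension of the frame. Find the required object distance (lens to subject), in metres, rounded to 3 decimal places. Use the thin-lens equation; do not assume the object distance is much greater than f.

4.747 m

W: 4.67 m = 4670 mm.
Magnification m = h/W = dᵢ/dₒ; combined with 1/f = 1/dₒ + 1/dᵢ this gives dₒ = f·(1 + W/h).
dₒ = 6.7 mm × (1 + 4670/6.6) = 6.7 × 708.5758 ≈ 4747.458 mm = 4.74746 m.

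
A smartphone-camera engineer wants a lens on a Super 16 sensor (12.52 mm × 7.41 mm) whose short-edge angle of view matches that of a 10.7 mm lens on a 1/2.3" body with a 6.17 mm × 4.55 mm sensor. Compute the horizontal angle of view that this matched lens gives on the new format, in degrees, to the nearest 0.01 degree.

39.52°

Equal short-edge AOV ⇒ f₂ = f₁ · 7.41/4.55 = 10.7 × 1.62857 ≈ 17.4257 mm.
Horizontal AOV on the new format = 2·arctan(12.52 / (2 × 17.4257)) = 2·arctan(0.35924) ≈ 39.5206°.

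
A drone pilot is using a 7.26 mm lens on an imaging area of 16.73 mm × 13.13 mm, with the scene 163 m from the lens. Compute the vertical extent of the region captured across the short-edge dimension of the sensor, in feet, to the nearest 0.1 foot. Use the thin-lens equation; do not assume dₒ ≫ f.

dₒ: 163 m = 163000 mm.
Similar triangles through the lens centre give W/dₒ = h/dᵢ; with 1/f = 1/dₒ + 1/dᵢ this gives W = h·(dₒ − f)/f.
W = 13.13 mm × (163000 − 7.26) / 7.26 = 13.13 × 22450.7906 ≈ 294778.881 mm = 294778.881/304.8 ft = 967.122 ft.

967.1 ft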